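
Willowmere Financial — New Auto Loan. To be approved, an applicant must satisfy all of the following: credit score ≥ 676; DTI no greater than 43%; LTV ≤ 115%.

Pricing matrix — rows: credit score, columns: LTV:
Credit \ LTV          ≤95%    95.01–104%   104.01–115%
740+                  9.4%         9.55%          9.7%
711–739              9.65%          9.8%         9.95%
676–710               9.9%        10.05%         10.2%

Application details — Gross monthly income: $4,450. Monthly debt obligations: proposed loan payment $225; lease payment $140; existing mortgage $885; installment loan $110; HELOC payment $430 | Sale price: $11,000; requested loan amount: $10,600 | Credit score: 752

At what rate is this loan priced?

Credit score 752 ≥ 676; Total monthly debts = (225 + 140 + 885 + 110 + 430) = 1,790. Debt-to-income = 1,790/4,450 = 40.2% — meets 43% limit
LTV: 10,600 ÷ 11,000 = 96.4%, within 115% cap
Score 752 is in the 740+ band; LTV 96.4% is in the 95.01–104% band → 9.55%.

9.55%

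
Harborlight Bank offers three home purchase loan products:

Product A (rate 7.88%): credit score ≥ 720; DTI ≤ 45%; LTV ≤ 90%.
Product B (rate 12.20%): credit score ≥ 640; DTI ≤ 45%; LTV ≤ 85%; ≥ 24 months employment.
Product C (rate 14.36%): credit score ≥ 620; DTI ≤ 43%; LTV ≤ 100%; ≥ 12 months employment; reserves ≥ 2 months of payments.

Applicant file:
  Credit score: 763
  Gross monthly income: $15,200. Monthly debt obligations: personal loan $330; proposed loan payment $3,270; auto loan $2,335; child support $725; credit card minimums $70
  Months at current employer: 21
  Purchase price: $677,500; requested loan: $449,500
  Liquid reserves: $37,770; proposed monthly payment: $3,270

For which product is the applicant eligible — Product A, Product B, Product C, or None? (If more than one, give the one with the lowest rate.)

Product A

Total debts = (330 + 3,270 + 2,335 + 725 + 70) = 6,730; DTI = 6,730/15,200 = 44.3%.
LTV = 449,500/677,500 = 66.3%.
Reserves = 37,770/3,270 = 11.6 months.
Product A: score 763 ≥ 720; DTI 44.3% ≤ 45%; LTV 66.3% ≤ 90% → qualifies.
Product B: score 763 ≥ 640; DTI 44.3% ≤ 45%; LTV 66.3% ≤ 85%; employment 21 < 24 mo → does not qualify.
Product C: score 763 ≥ 620; DTI 44.3% > 43%; LTV 66.3% ≤ 100%; employment 21 ≥ 12 mo; reserves 11.6 ≥ 2 mo → does not qualify.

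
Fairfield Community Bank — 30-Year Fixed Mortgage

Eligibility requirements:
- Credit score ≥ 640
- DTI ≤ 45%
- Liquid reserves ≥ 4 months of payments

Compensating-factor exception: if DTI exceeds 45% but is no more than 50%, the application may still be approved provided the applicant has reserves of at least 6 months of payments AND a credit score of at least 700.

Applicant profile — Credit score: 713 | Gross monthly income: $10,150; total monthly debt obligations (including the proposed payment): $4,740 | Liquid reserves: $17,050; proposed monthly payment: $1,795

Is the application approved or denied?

Approved

Credit score 713 ≥ 640 (meets base)
DTI: 4,740 ÷ 10,150 = 46.7%, over the 45% base limit.
Reserves = 17,050/1,795 = 9.5 months ≥ 4
DTI 46.7% is within the 45%–50% exception band; checking compensating factors.
Override check — reserves: 9.5 mo (ok); score: 713 (ok).
Both compensating conditions met → exception applies.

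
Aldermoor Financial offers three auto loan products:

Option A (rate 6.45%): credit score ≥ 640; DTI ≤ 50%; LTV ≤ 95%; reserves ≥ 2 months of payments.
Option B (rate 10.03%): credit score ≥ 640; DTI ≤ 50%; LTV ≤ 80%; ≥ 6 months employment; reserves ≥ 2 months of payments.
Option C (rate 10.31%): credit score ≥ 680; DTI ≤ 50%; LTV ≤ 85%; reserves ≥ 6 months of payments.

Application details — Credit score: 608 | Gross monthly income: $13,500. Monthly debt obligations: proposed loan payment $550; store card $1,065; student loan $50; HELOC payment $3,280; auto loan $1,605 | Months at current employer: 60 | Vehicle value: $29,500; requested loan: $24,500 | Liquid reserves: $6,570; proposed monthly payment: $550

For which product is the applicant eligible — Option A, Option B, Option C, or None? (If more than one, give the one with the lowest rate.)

None

Total debts = (550 + 1,065 + 50 + 3,280 + 1,605) = 6,550; DTI = 6,550/13,500 = 48.5%.
LTV = 24,500/29,500 = 83.1%.
Reserves = 6,570/550 = 11.9 months.
Option A: score 608 < 640; DTI 48.5% ≤ 50%; LTV 83.1% ≤ 95%; reserves 11.9 ≥ 2 mo → does not qualify.
Option B: score 608 < 640; DTI 48.5% ≤ 50%; LTV 83.1% > 80%; employment 60 ≥ 6 mo; reserves 11.9 ≥ 2 mo → does not qualify.
Option C: score 608 < 680; DTI 48.5% ≤ 50%; LTV 83.1% ≤ 85%; reserves 11.9 ≥ 6 mo → does not qualify.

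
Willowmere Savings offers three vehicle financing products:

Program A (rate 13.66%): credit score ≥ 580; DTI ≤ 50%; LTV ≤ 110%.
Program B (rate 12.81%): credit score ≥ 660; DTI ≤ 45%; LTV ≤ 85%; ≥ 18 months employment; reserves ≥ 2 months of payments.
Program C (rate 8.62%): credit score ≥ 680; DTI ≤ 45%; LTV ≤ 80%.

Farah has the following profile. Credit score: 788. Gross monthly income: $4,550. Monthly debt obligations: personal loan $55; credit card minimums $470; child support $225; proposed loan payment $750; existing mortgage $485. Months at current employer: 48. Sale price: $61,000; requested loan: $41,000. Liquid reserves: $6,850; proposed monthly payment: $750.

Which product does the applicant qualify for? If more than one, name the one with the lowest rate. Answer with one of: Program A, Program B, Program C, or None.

Program C

Total debts = (55 + 470 + 225 + 750 + 485) = 1,985; DTI = 1,985/4,550 = 43.6%.
LTV = 41,000/61,000 = 67.2%.
Reserves = 6,850/750 = 9.1 months.
Program A: score 788 ≥ 580; DTI 43.6% ≤ 50%; LTV 67.2% ≤ 110% → qualifies.
Program B: score 788 ≥ 660; DTI 43.6% ≤ 45%; LTV 67.2% ≤ 85%; employment 48 ≥ 18 mo; reserves 9.1 ≥ 2 mo → qualifies.
Program C: score 788 ≥ 680; DTI 43.6% ≤ 45%; LTV 67.2% ≤ 80% → qualifies.
Qualifying: Program A, Program B, Program C. Lowest rate is 8.62% → Program C.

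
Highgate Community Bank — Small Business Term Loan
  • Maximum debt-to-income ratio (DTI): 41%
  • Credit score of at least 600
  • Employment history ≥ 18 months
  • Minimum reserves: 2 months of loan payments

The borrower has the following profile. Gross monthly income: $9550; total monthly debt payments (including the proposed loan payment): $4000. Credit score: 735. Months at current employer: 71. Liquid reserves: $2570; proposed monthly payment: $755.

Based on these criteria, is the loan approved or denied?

DTI = 4,000/9,550 = 41.9% > 41%
Credit score 735 ≥ 600 (meets)
Employment 71 ≥ 18 months
Reserves: 2,570 ÷ 755 = 3.4 months (meets 2-month minimum)
Fails on DTI.

Denied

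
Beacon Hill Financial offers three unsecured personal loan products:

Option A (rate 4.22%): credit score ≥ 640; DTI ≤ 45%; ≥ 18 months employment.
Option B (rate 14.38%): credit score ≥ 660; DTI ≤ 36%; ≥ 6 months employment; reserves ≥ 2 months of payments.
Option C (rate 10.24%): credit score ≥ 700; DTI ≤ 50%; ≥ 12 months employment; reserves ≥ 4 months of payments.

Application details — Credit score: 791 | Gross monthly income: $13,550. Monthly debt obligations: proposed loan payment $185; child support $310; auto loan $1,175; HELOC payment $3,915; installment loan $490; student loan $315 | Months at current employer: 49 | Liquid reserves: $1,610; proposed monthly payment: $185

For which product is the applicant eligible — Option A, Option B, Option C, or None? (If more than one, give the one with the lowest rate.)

Option C

Total debts = (185 + 310 + 1,175 + 3,915 + 490 + 315) = 6,390; DTI = 6,390/13,550 = 47.2%.
Reserves = 1,610/185 = 8.7 months.
Option A: score 791 ≥ 640; DTI 47.2% > 45%; employment 49 ≥ 18 mo → does not qualify.
Option B: score 791 ≥ 660; DTI 47.2% > 36%; employment 49 ≥ 6 mo; reserves 8.7 ≥ 2 mo → does not qualify.
Option C: score 791 ≥ 700; DTI 47.2% ≤ 50%; employment 49 ≥ 12 mo; reserves 8.7 ≥ 4 mo → qualifies.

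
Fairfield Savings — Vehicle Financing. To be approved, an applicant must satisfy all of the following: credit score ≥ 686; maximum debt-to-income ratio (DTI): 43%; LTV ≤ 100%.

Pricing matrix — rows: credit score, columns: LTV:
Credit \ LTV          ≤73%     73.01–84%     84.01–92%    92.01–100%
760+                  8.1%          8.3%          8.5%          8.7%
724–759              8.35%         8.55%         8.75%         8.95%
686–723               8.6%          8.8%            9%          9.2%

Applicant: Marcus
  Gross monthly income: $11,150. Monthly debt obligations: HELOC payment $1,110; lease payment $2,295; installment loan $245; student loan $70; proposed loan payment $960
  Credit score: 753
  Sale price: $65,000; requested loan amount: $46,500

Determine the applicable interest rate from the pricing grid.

8.35%

Credit score 753 ≥ 686; Total monthly debts = (1,110 + 2,295 + 245 + 70 + 960) = 4,680. Debt-to-income = 4,680/11,150 = 42% — meets 43% limit
LTV: 46,500 ÷ 65,000 = 71.5%, within 100% cap
Row: 753 falls in 724–759. Column: 71.5% falls in ≤73%. Rate = 8.35%.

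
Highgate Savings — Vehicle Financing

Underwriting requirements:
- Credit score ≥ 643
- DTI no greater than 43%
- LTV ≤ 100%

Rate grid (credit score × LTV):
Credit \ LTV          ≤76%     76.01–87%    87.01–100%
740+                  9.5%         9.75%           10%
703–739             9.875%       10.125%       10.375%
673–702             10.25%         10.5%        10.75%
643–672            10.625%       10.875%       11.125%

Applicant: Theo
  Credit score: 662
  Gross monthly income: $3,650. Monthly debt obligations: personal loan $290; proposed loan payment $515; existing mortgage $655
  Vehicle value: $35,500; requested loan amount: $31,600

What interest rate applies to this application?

11.125%

Credit score 662 ≥ 643; Total monthly debts = (290 + 515 + 655) = 1,460. DTI = 1,460/3,650 = 40% ≤ 43%
Loan-to-value = 31,600/35,500 = 89% — pass (100% max)
Row: 662 falls in 643–672. Column: 89% falls in 87.01–100%. Rate = 11.125%.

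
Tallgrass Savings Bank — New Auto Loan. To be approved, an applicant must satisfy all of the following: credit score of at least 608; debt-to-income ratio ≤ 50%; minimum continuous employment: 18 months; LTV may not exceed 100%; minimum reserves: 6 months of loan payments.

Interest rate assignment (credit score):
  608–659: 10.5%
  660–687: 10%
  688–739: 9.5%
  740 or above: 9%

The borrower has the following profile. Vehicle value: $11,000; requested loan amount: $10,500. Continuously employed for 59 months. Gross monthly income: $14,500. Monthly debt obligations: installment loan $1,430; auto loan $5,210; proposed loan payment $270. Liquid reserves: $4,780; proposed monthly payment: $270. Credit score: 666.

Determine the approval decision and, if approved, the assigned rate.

Credit score 666 ≥ 608 (meets minimum)
Employment 59 ≥ 18 months
Total monthly debts = (1,430 + 5,210 + 270) = 6,910. DTI = 6,910/14,500 = 47.7% ≤ 50%
Reserves = 4,780/270 = 17.7 months ≥ 6
LTV: 10,500 ÷ 11,000 = 95.5%, within 100% cap
All requirements met. Score 666 falls in the 660–687 tier → 10%.

Approved at 10%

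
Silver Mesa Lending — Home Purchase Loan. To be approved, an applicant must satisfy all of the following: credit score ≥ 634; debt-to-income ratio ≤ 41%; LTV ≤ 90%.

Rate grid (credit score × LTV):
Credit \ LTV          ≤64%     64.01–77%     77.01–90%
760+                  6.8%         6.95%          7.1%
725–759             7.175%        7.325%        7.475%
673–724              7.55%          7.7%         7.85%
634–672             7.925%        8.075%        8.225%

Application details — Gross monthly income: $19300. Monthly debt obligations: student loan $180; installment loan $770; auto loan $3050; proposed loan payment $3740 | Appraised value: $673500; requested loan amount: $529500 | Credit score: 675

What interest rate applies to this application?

7.85%

Credit score 675 ≥ 634; Total monthly debts = (180 + 770 + 3,050 + 3,740) = 7,740. DTI: 7,740 ÷ 19,300 = 40.1%, within the 41% cap
LTV: 529,500 ÷ 673,500 = 78.6%, within 90% cap
Credit 675 → row 673–724; LTV 78.6% → column 77.01–90%. Grid cell → 7.85%.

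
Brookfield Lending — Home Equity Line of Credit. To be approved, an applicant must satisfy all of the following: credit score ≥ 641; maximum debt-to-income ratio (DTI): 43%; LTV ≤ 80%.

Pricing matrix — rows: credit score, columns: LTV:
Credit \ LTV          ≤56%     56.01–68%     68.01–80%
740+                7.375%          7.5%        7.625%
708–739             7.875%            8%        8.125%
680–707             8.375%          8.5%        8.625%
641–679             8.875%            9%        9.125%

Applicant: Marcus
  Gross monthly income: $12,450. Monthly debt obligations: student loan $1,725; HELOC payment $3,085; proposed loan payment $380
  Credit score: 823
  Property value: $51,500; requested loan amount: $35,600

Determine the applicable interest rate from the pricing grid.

Credit score 823 ≥ 641; Total monthly debts = (1,725 + 3,085 + 380) = 5,190. Debt-to-income = 5,190/12,450 = 41.7% — meets 43% limit
LTV: 35,600 ÷ 51,500 = 69.1%, within 80% cap
Score 823 is in the 740+ band; LTV 69.1% is in the 68.01–80% band → 7.625%.

7.625%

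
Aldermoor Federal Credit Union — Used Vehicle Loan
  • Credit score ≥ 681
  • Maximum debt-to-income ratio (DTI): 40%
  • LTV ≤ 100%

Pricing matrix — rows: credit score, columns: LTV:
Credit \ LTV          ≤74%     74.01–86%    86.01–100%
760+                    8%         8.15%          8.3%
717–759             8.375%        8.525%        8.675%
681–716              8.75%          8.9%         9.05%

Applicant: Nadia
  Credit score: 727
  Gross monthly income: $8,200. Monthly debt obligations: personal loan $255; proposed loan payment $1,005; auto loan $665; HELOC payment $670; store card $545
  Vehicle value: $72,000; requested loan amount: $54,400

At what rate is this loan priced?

8.525%

Credit score 727 ≥ 681; Total monthly debts = (255 + 1,005 + 665 + 670 + 545) = 3,140. DTI: 3,140 ÷ 8,200 = 38.3%, within the 40% cap
LTV = 54,400/72,000 = 75.6% ≤ 100%
Credit 727 → row 717–759; LTV 75.6% → column 74.01–86%. Grid cell → 8.525%.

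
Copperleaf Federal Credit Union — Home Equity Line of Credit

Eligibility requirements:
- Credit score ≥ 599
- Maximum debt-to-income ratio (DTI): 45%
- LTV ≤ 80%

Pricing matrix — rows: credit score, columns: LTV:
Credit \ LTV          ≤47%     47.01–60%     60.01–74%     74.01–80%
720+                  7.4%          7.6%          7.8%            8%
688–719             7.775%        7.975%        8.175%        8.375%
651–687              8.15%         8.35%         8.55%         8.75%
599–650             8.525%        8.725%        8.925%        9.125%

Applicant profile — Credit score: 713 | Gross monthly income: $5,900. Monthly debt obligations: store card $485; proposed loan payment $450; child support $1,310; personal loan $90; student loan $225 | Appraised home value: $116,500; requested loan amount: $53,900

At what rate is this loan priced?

7.775%

Credit score 713 ≥ 599; Total monthly debts = (485 + 450 + 1,310 + 90 + 225) = 2,560. Debt-to-income = 2,560/5,900 = 43.4% — meets 45% limit
LTV = 53,900/116,500 = 46.3% ≤ 80%
Score 713 is in the 688–719 band; LTV 46.3% is in the ≤47% band → 7.775%.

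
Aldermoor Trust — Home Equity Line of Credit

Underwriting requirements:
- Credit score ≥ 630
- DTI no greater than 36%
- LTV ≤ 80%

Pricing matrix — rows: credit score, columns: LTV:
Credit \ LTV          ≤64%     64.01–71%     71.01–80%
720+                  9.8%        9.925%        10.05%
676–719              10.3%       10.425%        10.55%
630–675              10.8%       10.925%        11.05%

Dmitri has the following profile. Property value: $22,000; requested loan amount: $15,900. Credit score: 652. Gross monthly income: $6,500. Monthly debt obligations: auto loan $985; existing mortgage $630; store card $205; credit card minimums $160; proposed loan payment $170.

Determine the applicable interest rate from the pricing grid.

Credit score 652 ≥ 630; Total monthly debts = (985 + 630 + 205 + 160 + 170) = 2,150. DTI: 2,150 ÷ 6,500 = 33.1%, within the 36% cap
Loan-to-value = 15,900/22,000 = 72.3% — pass (80% max)
Credit 652 → row 630–675; LTV 72.3% → column 71.01–80%. Grid cell → 11.05%.

11.05%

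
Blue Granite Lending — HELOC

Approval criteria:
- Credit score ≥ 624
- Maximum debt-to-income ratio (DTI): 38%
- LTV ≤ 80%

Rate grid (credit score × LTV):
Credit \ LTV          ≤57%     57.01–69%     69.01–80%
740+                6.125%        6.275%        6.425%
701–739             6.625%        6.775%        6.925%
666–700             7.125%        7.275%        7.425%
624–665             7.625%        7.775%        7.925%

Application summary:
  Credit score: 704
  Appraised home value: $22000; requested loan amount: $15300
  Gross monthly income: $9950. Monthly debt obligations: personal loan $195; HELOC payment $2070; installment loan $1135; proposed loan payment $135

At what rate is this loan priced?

Credit score 704 ≥ 624; Total monthly debts = (195 + 2,070 + 1,135 + 135) = 3,535. Debt-to-income = 3,535/9,950 = 35.5% — meets 38% limit
LTV = 15,300/22,000 = 69.5% ≤ 80%
Credit 704 → row 701–739; LTV 69.5% → column 69.01–80%. Grid cell → 6.925%.

6.925%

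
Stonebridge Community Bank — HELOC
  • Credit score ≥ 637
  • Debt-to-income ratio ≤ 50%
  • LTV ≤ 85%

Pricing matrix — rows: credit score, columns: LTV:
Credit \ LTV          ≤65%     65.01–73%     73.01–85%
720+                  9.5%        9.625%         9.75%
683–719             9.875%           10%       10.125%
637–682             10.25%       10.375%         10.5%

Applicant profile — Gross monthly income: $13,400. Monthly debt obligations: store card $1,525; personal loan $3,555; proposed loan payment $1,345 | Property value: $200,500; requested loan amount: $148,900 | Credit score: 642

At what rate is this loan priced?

10.5%

Credit score 642 ≥ 637; Total monthly debts = (1,525 + 3,555 + 1,345) = 6,425. DTI = 6,425/13,400 = 47.9% ≤ 50%
LTV: 148,900 ÷ 200,500 = 74.3%, within 85% cap
Score 642 is in the 637–682 band; LTV 74.3% is in the 73.01–85% band → 10.5%.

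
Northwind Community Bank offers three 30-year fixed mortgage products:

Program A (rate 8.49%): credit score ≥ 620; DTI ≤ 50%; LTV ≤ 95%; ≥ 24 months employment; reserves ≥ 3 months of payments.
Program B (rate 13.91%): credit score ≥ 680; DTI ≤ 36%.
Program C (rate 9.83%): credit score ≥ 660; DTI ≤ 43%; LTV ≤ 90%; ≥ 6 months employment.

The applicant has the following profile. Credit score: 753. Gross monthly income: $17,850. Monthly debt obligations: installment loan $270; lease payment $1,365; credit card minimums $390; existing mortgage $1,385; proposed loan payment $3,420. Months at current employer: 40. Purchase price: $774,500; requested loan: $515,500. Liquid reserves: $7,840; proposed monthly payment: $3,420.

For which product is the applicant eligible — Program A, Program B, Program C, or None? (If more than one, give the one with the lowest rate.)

Total debts = (270 + 1,365 + 390 + 1,385 + 3,420) = 6,830; DTI = 6,830/17,850 = 38.3%.
LTV = 515,500/774,500 = 66.6%.
Reserves = 7,840/3,420 = 2.3 months.
Program A: score 753 ≥ 620; DTI 38.3% ≤ 50%; LTV 66.6% ≤ 95%; employment 40 ≥ 24 mo; reserves 2.3 < 3 mo → does not qualify.
Program B: score 753 ≥ 680; DTI 38.3% > 36% → does not qualify.
Program C: score 753 ≥ 660; DTI 38.3% ≤ 43%; LTV 66.6% ≤ 90%; employment 40 ≥ 6 mo → qualifies.

Program C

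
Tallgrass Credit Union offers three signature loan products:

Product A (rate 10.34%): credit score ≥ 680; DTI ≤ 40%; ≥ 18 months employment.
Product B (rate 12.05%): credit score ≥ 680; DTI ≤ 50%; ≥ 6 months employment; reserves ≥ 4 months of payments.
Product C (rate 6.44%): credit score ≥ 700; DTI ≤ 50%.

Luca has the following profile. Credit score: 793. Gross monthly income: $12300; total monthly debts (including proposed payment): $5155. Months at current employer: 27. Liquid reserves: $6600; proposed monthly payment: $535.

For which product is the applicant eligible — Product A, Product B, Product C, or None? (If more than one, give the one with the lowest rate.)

Product C

DTI = 5,155/12,300 = 41.9%.
Reserves = 6,600/535 = 12.3 months.
Product A: score 793 ≥ 680; DTI 41.9% > 40%; employment 27 ≥ 18 mo → does not qualify.
Product B: score 793 ≥ 680; DTI 41.9% ≤ 50%; employment 27 ≥ 6 mo; reserves 12.3 ≥ 4 mo → qualifies.
Product C: score 793 ≥ 700; DTI 41.9% ≤ 50% → qualifies.
Qualifying: Product B, Product C. Lowest rate is 6.44% → Product C.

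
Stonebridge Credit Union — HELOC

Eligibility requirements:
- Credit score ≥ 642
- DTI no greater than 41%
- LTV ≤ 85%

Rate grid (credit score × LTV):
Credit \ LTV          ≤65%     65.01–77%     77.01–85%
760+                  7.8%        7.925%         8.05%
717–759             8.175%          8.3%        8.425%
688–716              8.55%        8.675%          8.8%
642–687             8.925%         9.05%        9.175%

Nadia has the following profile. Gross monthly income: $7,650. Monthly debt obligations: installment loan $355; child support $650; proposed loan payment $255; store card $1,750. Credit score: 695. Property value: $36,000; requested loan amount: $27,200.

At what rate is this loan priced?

Credit score 695 ≥ 642; Total monthly debts = (355 + 650 + 255 + 1,750) = 3,010. DTI = 3,010/7,650 = 39.3% ≤ 41%
LTV: 27,200 ÷ 36,000 = 75.6%, within 85% cap
Credit 695 → row 688–716; LTV 75.6% → column 65.01–77%. Grid cell → 8.675%.

8.675%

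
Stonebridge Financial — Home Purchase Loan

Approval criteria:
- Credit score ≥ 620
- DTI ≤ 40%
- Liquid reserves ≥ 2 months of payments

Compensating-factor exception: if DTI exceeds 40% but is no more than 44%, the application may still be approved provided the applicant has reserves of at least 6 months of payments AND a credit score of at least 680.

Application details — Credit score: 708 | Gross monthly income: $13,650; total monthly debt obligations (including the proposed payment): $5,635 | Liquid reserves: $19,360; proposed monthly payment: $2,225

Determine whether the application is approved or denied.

Credit score 708 ≥ 620 (meets base)
DTI = 5,635/13,650 = 41.3% > 40% — standard DTI limit exceeded.
Reserves: 19,360 ÷ 2,225 = 8.7 months (meets 2-month minimum)
DTI 41.3% is within the 40%–44% exception band; checking compensating factors.
Reserves 8.7 ≥ 6 months; credit score 708 ≥ 680.
Both compensating conditions met → exception applies.

Approved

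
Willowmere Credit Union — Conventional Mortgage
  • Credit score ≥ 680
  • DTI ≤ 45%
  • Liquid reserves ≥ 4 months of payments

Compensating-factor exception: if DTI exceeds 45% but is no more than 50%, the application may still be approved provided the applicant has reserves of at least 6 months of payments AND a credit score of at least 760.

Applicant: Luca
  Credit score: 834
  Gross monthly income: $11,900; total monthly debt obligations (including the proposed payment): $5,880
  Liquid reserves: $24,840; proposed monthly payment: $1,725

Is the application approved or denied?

Credit score 834 ≥ 680 (meets base)
DTI: 5,880 ÷ 11,900 = 49.4%, over the 45% base limit.
Liquid reserves cover 24,840/1,725 = 14.4 months — ≥ 4 required
49.4% falls in the override range (45%–50%), so the compensating-factor test applies.
Reserves 14.4 ≥ 6 months; credit score 834 ≥ 760.
Both compensating conditions met → exception applies.

Approved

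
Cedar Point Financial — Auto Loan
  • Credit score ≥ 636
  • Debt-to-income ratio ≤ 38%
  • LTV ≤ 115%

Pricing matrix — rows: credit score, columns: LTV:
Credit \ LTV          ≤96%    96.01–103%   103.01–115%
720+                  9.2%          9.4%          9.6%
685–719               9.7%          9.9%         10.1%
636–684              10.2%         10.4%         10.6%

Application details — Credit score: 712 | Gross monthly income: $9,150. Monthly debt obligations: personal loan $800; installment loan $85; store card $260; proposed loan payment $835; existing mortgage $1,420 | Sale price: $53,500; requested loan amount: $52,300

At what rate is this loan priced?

9.9%

Credit score 712 ≥ 636; Total monthly debts = (800 + 85 + 260 + 835 + 1,420) = 3,400. DTI: 3,400 ÷ 9,150 = 37.2%, within the 38% cap
Loan-to-value = 52,300/53,500 = 97.8% — pass (115% max)
Score 712 is in the 685–719 band; LTV 97.8% is in the 96.01–103% band → 9.9%.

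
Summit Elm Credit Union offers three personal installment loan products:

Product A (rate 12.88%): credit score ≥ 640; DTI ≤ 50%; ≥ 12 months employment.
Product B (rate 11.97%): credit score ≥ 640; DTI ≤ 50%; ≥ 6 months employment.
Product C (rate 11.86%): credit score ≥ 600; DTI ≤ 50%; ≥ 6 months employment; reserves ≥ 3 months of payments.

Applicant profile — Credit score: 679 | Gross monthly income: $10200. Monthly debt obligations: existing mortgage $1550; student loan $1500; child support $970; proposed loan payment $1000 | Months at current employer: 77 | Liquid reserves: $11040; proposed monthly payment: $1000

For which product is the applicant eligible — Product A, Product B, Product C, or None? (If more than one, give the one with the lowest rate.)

Total debts = (1,550 + 1,500 + 970 + 1,000) = 5,020; DTI = 5,020/10,200 = 49.2%.
Reserves = 11,040/1,000 = 11.0 months.
Product A: score 679 ≥ 640; DTI 49.2% ≤ 50%; employment 77 ≥ 12 mo → qualifies.
Product B: score 679 ≥ 640; DTI 49.2% ≤ 50%; employment 77 ≥ 6 mo → qualifies.
Product C: score 679 ≥ 600; DTI 49.2% ≤ 50%; employment 77 ≥ 6 mo; reserves 11.0 ≥ 3 mo → qualifies.
Qualifying: Product A, Product B, Product C. Lowest rate is 11.86% → Product C.

Product C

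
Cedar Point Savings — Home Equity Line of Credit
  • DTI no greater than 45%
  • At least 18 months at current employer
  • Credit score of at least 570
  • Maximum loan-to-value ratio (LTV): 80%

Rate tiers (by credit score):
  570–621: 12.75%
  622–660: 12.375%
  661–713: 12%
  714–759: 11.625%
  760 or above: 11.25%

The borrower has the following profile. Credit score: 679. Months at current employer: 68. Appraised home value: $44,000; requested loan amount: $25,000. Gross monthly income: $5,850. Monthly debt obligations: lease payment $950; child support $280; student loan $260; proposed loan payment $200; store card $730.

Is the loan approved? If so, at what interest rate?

Approved at 12%

Credit score 679 ≥ 570 (meets minimum)
Total monthly debts = (950 + 280 + 260 + 200 + 730) = 2,420. Debt-to-income = 2,420/5,850 = 41.4% — meets 45% limit
Loan-to-value = 25,000/44,000 = 56.8% — pass (80% max)
Employment 68 ≥ 18 months
All requirements met. Score 679 falls in the 661–713 tier → 12%.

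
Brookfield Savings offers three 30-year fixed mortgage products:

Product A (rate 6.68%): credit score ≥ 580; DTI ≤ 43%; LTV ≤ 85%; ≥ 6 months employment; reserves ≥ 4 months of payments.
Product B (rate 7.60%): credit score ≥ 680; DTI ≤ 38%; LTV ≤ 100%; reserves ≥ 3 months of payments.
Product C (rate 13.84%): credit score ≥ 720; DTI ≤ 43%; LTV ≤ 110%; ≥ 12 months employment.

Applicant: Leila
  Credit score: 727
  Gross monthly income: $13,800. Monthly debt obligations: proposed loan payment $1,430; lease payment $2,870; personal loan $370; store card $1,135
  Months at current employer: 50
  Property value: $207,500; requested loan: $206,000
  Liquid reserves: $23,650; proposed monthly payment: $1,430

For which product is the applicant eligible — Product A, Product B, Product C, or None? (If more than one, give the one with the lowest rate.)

Product C

Total debts = (1,430 + 2,870 + 370 + 1,135) = 5,805; DTI = 5,805/13,800 = 42.1%.
LTV = 206,000/207,500 = 99.3%.
Reserves = 23,650/1,430 = 16.5 months.
Product A: score 727 ≥ 580; DTI 42.1% ≤ 43%; LTV 99.3% > 85%; employment 50 ≥ 6 mo; reserves 16.5 ≥ 4 mo → does not qualify.
Product B: score 727 ≥ 680; DTI 42.1% > 38%; LTV 99.3% ≤ 100%; reserves 16.5 ≥ 3 mo → does not qualify.
Product C: score 727 ≥ 720; DTI 42.1% ≤ 43%; LTV 99.3% ≤ 110%; employment 50 ≥ 12 mo → qualifies.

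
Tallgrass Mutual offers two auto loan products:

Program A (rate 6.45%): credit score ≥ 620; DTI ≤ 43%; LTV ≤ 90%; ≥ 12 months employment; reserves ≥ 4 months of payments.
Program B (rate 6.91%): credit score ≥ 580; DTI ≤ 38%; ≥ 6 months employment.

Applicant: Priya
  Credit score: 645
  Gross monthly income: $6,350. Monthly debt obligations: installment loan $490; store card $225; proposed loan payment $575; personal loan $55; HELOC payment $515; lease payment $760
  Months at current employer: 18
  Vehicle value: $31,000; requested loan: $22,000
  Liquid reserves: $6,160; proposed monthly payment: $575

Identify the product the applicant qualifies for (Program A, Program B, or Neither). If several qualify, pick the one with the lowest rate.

Program A

Total debts = (490 + 225 + 575 + 55 + 515 + 760) = 2,620; DTI = 2,620/6,350 = 41.3%.
LTV = 22,000/31,000 = 71%.
Reserves = 6,160/575 = 10.7 months.
Program A: score 645 ≥ 620; DTI 41.3% ≤ 43%; LTV 71% ≤ 90%; employment 18 ≥ 12 mo; reserves 10.7 ≥ 4 mo → qualifies.
Program B: score 645 ≥ 580; DTI 41.3% > 38%; employment 18 ≥ 6 mo → does not qualify.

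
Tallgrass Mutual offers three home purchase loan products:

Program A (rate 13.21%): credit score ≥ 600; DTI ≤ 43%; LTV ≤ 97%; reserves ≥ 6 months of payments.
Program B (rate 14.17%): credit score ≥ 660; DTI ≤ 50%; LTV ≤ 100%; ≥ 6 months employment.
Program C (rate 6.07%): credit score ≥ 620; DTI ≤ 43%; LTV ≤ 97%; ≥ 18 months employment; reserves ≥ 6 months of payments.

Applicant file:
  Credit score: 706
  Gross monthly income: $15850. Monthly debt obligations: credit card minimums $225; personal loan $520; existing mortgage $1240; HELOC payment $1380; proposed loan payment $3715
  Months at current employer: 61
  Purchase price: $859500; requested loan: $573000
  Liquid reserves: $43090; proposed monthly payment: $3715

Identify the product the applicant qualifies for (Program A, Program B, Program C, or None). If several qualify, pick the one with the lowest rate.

Total debts = (225 + 520 + 1,240 + 1,380 + 3,715) = 7,080; DTI = 7,080/15,850 = 44.7%.
LTV = 573,000/859,500 = 66.7%.
Reserves = 43,090/3,715 = 11.6 months.
Program A: score 706 ≥ 600; DTI 44.7% > 43%; LTV 66.7% ≤ 97%; reserves 11.6 ≥ 6 mo → does not qualify.
Program B: score 706 ≥ 660; DTI 44.7% ≤ 50%; LTV 66.7% ≤ 100%; employment 61 ≥ 6 mo → qualifies.
Program C: score 706 ≥ 620; DTI 44.7% > 43%; LTV 66.7% ≤ 97%; employment 61 ≥ 18 mo; reserves 11.6 ≥ 6 mo → does not qualify.

Program B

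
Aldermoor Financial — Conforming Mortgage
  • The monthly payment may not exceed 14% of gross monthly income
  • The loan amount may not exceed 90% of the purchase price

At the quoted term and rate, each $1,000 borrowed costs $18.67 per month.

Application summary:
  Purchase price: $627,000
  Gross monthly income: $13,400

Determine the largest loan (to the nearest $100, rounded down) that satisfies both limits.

Payment cap: 14% × $13,400 = $1,876/month.
At $18.67 per $1,000, that supports 1,876/18.67 × 1,000 ≈ $100,482 → $100,400.
LTV cap: 90% × $627,000 = $564,300 → $564,300.
Binding constraint: payment-to-income.

$100,400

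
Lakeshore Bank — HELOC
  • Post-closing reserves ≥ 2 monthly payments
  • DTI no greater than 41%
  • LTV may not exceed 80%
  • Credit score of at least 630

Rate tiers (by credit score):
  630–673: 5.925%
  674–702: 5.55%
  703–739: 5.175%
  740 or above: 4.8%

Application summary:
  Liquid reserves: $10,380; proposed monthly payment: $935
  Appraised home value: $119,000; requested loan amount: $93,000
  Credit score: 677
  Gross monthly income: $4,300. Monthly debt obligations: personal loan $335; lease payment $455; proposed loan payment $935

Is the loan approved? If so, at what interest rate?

Credit score 677 ≥ 630 (meets minimum)
LTV: 93,000 ÷ 119,000 = 78.2%, within 80% cap
Total monthly debts = (335 + 455 + 935) = 1,725. Debt-to-income = 1,725/4,300 = 40.1% — meets 41% limit
Reserves: 10,380 ÷ 935 = 11.1 months (meets 2-month minimum)
All requirements met. Score 677 falls in the 674–702 tier → 5.55%.

Approved at 5.55%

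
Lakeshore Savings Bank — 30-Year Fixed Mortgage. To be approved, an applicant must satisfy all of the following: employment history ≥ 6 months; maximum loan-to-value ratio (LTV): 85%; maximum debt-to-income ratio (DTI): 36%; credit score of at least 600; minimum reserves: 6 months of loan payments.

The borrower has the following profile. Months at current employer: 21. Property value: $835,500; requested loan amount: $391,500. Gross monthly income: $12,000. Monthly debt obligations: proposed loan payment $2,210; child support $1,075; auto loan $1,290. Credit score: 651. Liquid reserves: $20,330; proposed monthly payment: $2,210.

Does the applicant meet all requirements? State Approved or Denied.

Denied

Employment 21 ≥ 6 months
LTV: 391,500 ÷ 835,500 = 46.9%, within 85% cap
Total monthly debts = (2,210 + 1,075 + 1,290) = 4,575. DTI: 4,575 ÷ 12,000 = 38.1%, exceeds the 36% cap
Credit score 651 ≥ 600 (meets)
Reserves: 20,330 ÷ 2,210 = 9.2 months (meets 6-month minimum)
Fails on DTI.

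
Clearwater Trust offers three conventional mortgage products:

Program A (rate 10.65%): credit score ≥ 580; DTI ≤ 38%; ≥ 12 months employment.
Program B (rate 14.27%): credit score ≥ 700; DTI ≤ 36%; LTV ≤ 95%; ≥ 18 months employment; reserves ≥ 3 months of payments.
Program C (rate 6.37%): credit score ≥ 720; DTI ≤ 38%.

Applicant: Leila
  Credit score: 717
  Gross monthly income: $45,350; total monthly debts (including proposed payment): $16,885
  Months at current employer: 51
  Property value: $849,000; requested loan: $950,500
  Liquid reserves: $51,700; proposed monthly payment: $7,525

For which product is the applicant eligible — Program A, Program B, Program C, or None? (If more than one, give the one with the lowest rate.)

DTI = 16,885/45,350 = 37.2%.
LTV = 950,500/849,000 = 112%.
Reserves = 51,700/7,525 = 6.9 months.
Program A: score 717 ≥ 580; DTI 37.2% ≤ 38%; employment 51 ≥ 12 mo → qualifies.
Program B: score 717 ≥ 700; DTI 37.2% > 36%; LTV 112% > 95%; employment 51 ≥ 18 mo; reserves 6.9 ≥ 3 mo → does not qualify.
Program C: score 717 < 720; DTI 37.2% ≤ 38% → does not qualify.

Program A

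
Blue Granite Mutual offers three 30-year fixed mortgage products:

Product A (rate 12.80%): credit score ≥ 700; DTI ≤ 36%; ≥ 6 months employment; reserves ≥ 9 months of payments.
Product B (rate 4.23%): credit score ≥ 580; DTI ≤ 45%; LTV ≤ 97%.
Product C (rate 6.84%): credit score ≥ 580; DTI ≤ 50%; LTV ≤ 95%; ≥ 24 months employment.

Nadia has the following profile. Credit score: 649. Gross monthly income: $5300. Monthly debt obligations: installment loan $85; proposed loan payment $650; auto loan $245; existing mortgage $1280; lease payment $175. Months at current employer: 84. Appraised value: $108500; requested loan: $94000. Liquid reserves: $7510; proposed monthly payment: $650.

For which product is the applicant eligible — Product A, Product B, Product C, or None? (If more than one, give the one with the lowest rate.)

Total debts = (85 + 650 + 245 + 1,280 + 175) = 2,435; DTI = 2,435/5,300 = 45.9%.
LTV = 94,000/108,500 = 86.6%.
Reserves = 7,510/650 = 11.6 months.
Product A: score 649 < 700; DTI 45.9% > 36%; employment 84 ≥ 6 mo; reserves 11.6 ≥ 9 mo → does not qualify.
Product B: score 649 ≥ 580; DTI 45.9% > 45%; LTV 86.6% ≤ 97% → does not qualify.
Product C: score 649 ≥ 580; DTI 45.9% ≤ 50%; LTV 86.6% ≤ 95%; employment 84 ≥ 24 mo → qualifies.

Product C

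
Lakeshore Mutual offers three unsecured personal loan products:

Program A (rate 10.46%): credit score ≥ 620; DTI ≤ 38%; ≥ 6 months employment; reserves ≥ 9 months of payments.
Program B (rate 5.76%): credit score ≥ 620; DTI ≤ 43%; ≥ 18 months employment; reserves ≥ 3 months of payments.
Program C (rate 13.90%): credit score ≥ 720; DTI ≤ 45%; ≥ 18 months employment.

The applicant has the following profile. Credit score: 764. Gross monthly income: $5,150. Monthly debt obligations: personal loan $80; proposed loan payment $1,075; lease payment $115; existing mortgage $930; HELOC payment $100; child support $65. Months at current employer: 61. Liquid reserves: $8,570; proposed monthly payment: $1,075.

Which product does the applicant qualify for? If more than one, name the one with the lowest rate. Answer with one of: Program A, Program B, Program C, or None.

Total debts = (80 + 1,075 + 115 + 930 + 100 + 65) = 2,365; DTI = 2,365/5,150 = 45.9%.
Reserves = 8,570/1,075 = 8.0 months.
Program A: score 764 ≥ 620; DTI 45.9% > 38%; employment 61 ≥ 6 mo; reserves 8.0 < 9 mo → does not qualify.
Program B: score 764 ≥ 620; DTI 45.9% > 43%; employment 61 ≥ 18 mo; reserves 8.0 ≥ 3 mo → does not qualify.
Program C: score 764 ≥ 720; DTI 45.9% > 45%; employment 61 ≥ 18 mo → does not qualify.

None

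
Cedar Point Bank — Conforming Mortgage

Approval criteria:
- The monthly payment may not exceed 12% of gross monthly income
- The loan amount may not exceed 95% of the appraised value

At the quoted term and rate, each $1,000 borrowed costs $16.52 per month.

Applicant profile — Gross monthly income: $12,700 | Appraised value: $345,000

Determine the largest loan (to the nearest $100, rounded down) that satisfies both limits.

$92,200

Payment cap: 12% × $12,700 = $1,524/month.
At $16.52 per $1,000, that supports 1,524/16.52 × 1,000 ≈ $92,251 → $92,200.
LTV cap: 95% × $345,000 = $327,750 → $327,700.
Binding constraint: payment-to-income.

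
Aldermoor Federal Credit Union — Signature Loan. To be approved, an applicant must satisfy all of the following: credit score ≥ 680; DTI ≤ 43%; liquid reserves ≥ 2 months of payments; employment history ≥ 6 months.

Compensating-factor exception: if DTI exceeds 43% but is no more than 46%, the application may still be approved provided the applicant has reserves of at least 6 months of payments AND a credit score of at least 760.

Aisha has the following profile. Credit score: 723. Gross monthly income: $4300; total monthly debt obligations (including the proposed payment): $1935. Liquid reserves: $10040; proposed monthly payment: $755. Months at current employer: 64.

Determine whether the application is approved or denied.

Credit score 723 ≥ 680 (meets base)
DTI = 1,935/4,300 = 45% > 43% — standard DTI limit exceeded.
Liquid reserves cover 10,040/755 = 13.3 months — ≥ 2 required
Employment 64 ≥ 6 months
45% falls in the override range (43%–46%), so the compensating-factor test applies.
Override check — reserves: 13.3 mo (ok); score: 723 (below 760).
Override conditions not both satisfied; exception does not apply.

Denied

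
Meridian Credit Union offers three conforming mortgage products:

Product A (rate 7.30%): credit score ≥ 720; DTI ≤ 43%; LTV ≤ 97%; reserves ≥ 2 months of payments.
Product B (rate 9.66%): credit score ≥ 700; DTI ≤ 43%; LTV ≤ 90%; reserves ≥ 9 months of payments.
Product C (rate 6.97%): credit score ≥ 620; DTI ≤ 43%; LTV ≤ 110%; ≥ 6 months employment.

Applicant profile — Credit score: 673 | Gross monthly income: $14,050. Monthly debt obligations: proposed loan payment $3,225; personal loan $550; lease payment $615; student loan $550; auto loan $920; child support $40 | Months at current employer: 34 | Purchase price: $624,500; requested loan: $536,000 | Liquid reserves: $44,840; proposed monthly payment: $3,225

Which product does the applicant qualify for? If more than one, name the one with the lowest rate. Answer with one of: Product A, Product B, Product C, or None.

Product C

Total debts = (3,225 + 550 + 615 + 550 + 920 + 40) = 5,900; DTI = 5,900/14,050 = 42%.
LTV = 536,000/624,500 = 85.8%.
Reserves = 44,840/3,225 = 13.9 months.
Product A: score 673 < 720; DTI 42% ≤ 43%; LTV 85.8% ≤ 97%; reserves 13.9 ≥ 2 mo → does not qualify.
Product B: score 673 < 700; DTI 42% ≤ 43%; LTV 85.8% ≤ 90%; reserves 13.9 ≥ 9 mo → does not qualify.
Product C: score 673 ≥ 620; DTI 42% ≤ 43%; LTV 85.8% ≤ 110%; employment 34 ≥ 6 mo → qualifies.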